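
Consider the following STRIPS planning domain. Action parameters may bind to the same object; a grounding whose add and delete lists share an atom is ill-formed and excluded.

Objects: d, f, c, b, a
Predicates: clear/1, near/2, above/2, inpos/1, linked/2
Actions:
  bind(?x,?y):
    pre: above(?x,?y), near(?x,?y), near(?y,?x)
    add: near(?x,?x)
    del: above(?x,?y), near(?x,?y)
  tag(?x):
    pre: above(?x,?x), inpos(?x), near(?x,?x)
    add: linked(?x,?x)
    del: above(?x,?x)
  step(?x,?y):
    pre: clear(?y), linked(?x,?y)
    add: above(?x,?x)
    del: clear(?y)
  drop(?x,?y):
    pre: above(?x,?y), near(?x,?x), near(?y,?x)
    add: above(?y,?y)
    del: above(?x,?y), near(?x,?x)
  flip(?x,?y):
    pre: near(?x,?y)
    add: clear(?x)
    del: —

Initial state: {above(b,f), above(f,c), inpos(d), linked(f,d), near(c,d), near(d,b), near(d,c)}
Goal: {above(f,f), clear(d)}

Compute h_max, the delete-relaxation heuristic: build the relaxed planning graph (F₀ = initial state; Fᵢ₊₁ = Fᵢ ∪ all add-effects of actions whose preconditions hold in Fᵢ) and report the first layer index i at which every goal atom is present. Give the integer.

F0 = init (7 atoms)
F1 = F0 ∪ {clear(c), clear(d)}  (9 atoms)
F2 = F1 ∪ {above(f,f)}  (10 atoms)
goal ⊆ F2  ⇒  h_max = 2

2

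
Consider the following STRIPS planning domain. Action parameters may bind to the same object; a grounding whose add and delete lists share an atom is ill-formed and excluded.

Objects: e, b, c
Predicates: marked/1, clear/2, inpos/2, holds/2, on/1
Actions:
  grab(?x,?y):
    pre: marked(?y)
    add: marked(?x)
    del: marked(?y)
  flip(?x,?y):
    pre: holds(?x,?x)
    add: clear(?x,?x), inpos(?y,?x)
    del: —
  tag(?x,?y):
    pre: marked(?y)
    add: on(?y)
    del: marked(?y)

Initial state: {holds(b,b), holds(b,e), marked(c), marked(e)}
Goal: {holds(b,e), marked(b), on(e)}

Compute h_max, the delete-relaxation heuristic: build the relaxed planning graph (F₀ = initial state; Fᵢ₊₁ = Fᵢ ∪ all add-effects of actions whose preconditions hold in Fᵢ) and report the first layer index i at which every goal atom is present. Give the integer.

F0 = init (4 atoms)
F1 = F0 ∪ {clear(b,b), inpos(b,b), inpos(c,b), inpos(e,b), marked(b), on(c), on(e)}  (11 atoms)
goal ⊆ F1  ⇒  h_max = 1

1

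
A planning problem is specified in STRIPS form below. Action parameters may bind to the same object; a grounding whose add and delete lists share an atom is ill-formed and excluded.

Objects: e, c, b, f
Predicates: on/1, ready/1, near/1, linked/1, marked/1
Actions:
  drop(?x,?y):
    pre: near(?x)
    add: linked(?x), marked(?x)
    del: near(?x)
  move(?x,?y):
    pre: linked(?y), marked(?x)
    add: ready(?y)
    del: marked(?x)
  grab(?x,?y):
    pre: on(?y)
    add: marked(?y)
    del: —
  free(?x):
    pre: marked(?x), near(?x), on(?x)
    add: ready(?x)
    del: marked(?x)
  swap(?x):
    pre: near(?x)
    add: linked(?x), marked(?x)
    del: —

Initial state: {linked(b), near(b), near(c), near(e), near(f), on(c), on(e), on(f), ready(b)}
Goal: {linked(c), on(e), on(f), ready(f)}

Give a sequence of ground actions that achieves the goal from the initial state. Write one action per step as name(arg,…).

drop(c,e); drop(f,e); move(c,f)

1. drop(c,e)  →  {linked(b), linked(c), marked(c), near(b), near(e), near(f), on(c), on(e), on(f), ready(b)}
2. drop(f,e)  →  {linked(b), linked(c), linked(f), marked(c), marked(f), near(b), near(e), on(c), on(e), on(f), ready(b)}
3. move(c,f)  →  {linked(b), linked(c), linked(f), marked(f), near(b), near(e), on(c), on(e), on(f), ready(b), ready(f)}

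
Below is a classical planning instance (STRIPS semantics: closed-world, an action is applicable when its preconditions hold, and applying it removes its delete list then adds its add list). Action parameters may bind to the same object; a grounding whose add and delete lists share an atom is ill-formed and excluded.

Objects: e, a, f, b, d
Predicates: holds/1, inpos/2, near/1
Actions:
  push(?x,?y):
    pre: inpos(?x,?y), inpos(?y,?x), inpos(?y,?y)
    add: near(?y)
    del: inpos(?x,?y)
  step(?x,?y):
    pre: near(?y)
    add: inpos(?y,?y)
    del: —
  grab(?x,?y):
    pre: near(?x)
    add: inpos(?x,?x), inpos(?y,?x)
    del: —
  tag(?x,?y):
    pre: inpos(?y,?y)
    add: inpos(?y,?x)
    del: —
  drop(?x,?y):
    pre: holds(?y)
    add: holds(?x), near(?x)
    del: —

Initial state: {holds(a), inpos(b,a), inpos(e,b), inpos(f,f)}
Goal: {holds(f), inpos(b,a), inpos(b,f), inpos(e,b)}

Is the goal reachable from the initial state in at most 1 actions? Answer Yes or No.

1. drop(f,a)  →  {holds(a), holds(f), inpos(b,a), inpos(e,b), inpos(f,f), near(f)}
2. grab(f,b)  →  {holds(a), holds(f), inpos(b,a), inpos(b,f), inpos(e,b), inpos(f,f), near(f)}
optimal plan length = 2; 2 > 1

No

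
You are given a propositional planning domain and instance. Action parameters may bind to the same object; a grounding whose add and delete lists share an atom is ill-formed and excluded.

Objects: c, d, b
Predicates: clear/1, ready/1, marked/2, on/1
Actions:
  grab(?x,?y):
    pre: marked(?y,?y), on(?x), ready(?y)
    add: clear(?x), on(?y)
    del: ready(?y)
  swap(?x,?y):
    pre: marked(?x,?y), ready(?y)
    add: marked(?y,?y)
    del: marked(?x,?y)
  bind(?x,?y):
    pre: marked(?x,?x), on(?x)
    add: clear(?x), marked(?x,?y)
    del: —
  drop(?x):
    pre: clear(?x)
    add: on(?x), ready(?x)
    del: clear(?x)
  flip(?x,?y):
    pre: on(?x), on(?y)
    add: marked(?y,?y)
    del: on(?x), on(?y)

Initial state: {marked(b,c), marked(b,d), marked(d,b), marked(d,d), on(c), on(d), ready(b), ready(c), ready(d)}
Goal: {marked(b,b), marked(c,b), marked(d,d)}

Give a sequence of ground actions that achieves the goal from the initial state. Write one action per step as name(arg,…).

swap(d,b); swap(b,c); bind(c,b)

1. swap(d,b)  →  {marked(b,b), marked(b,c), marked(b,d), marked(d,d), on(c), on(d), ready(b), ready(c), ready(d)}
2. swap(b,c)  →  {marked(b,b), marked(b,d), marked(c,c), marked(d,d), on(c), on(d), ready(b), ready(c), ready(d)}
3. bind(c,b)  →  {clear(c), marked(b,b), marked(b,d), marked(c,b), marked(c,c), marked(d,d), on(c), on(d), ready(b), ready(c), ready(d)}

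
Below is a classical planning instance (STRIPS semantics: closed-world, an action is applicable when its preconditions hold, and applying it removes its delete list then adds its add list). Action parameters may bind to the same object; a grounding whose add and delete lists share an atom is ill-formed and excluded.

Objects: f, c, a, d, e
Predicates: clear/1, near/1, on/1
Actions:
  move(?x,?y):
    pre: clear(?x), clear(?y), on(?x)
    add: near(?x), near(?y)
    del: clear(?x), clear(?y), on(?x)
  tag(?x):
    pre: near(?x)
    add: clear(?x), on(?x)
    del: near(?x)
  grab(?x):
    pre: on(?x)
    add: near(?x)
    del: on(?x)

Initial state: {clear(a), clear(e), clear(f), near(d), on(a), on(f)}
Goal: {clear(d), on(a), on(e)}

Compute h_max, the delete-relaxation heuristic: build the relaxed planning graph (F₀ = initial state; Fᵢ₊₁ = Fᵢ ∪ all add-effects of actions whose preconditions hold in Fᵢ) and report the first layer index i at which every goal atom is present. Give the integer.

2

F0 = init (6 atoms)
F1 = F0 ∪ {clear(d), near(a), near(e), near(f), on(d)}  (11 atoms)
F2 = F1 ∪ {on(e)}  (12 atoms)
goal ⊆ F2  ⇒  h_max = 2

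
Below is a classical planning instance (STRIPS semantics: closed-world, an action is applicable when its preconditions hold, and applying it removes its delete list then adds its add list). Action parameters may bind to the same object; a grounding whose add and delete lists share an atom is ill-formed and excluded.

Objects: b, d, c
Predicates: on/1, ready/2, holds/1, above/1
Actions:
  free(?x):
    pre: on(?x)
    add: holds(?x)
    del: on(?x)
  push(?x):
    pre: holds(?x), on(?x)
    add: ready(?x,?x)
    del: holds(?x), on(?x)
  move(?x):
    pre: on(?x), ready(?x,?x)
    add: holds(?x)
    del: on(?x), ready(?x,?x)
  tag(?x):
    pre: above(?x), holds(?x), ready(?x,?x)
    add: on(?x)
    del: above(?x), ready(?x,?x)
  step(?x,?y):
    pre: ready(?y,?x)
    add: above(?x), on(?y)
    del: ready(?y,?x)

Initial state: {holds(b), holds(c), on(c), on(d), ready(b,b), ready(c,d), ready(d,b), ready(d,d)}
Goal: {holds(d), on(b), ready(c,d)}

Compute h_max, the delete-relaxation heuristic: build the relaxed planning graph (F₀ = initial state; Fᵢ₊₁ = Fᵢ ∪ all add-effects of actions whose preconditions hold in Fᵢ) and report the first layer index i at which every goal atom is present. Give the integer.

1

F0 = init (8 atoms)
F1 = F0 ∪ {above(b), above(d), holds(d), on(b), ready(c,c)}  (13 atoms)
goal ⊆ F1  ⇒  h_max = 1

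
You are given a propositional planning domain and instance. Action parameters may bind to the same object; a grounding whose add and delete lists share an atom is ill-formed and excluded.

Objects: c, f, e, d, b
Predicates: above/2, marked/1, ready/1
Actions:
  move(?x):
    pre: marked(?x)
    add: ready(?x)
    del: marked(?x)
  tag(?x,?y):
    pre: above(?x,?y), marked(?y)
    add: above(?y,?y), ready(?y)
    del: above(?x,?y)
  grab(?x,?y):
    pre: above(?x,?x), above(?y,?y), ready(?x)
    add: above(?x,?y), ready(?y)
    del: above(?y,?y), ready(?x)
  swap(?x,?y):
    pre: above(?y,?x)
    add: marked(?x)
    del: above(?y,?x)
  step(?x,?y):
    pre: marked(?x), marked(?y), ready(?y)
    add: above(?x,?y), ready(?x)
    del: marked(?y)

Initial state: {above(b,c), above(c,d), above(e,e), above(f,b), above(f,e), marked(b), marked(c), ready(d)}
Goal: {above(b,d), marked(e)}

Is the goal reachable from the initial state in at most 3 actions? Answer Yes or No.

Yes

1. swap(e,f)  →  {above(b,c), above(c,d), above(e,e), above(f,b), marked(b), marked(c), marked(e), ready(d)}
2. swap(d,c)  →  {above(b,c), above(e,e), above(f,b), marked(b), marked(c), marked(d), marked(e), ready(d)}
3. step(b,d)  →  {above(b,c), above(b,d), above(e,e), above(f,b), marked(b), marked(c), marked(e), ready(b), ready(d)}
optimal plan length = 3; 3 ≤ 3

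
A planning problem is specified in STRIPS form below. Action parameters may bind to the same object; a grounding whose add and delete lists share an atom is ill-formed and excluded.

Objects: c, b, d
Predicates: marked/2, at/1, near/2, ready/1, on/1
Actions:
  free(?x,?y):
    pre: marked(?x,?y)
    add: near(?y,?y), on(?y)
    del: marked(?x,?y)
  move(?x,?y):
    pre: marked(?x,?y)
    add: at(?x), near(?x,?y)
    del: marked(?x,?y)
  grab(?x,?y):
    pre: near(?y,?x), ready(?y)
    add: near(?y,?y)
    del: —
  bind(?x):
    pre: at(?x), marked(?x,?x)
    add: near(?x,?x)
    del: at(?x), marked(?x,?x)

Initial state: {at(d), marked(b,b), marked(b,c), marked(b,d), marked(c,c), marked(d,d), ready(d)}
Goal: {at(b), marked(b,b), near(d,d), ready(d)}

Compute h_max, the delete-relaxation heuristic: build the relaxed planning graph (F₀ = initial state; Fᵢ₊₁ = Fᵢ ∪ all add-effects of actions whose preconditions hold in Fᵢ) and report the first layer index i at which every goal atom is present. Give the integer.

1

F0 = init (7 atoms)
F1 = F0 ∪ {at(b), at(c), near(b,b), near(b,c), near(b,d), near(c,c), near(d,d), on(b), on(c), on(d)}  (17 atoms)
goal ⊆ F1  ⇒  h_max = 1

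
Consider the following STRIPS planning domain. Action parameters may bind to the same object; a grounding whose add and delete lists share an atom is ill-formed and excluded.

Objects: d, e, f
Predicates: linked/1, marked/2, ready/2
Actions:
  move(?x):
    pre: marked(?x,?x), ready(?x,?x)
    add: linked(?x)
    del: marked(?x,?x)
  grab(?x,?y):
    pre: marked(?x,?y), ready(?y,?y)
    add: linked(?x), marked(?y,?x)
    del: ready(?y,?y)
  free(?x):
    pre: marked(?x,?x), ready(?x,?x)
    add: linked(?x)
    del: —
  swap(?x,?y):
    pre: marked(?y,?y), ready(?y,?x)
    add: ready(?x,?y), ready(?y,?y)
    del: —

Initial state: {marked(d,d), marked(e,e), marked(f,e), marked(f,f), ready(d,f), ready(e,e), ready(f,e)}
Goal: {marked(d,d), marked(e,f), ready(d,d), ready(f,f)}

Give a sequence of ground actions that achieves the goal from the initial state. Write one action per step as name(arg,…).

grab(f,e); swap(e,f); swap(f,d)

1. grab(f,e)  →  {linked(f), marked(d,d), marked(e,e), marked(e,f), marked(f,e), marked(f,f), ready(d,f), ready(f,e)}
2. swap(e,f)  →  {linked(f), marked(d,d), marked(e,e), marked(e,f), marked(f,e), marked(f,f), ready(d,f), ready(e,f), ready(f,e), ready(f,f)}
3. swap(f,d)  →  {linked(f), marked(d,d), marked(e,e), marked(e,f), marked(f,e), marked(f,f), ready(d,d), ready(d,f), ready(e,f), ready(f,d), ready(f,e), ready(f,f)}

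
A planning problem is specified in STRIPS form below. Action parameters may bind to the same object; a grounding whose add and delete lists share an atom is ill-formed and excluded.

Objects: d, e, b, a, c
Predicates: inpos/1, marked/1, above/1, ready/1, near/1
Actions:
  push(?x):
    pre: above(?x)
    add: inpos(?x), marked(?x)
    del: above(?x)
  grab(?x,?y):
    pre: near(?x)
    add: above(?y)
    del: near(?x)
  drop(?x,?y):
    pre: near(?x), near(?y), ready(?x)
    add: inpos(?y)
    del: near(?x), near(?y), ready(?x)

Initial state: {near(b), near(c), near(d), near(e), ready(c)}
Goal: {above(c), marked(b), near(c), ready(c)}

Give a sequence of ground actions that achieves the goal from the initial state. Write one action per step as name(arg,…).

grab(d,b); push(b); grab(e,c)

1. grab(d,b)  →  {above(b), near(b), near(c), near(e), ready(c)}
2. push(b)  →  {inpos(b), marked(b), near(b), near(c), near(e), ready(c)}
3. grab(e,c)  →  {above(c), inpos(b), marked(b), near(b), near(c), ready(c)}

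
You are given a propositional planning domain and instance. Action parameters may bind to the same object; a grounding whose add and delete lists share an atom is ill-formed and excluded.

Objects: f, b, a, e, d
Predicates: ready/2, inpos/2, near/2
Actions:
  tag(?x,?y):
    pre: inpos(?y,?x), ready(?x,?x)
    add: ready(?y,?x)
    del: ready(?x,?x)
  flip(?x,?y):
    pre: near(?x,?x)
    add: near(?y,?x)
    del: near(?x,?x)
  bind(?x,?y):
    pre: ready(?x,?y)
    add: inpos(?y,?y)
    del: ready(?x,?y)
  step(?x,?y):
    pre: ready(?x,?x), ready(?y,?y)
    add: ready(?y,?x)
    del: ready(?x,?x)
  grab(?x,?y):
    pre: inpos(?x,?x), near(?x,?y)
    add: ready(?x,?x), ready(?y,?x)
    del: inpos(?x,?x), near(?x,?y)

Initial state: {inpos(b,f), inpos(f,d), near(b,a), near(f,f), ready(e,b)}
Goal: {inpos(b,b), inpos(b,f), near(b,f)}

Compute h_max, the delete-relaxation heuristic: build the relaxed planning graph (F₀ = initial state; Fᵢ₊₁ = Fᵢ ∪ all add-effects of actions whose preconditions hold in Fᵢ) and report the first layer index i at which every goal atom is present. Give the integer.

1

F0 = init (5 atoms)
F1 = F0 ∪ {inpos(b,b), near(a,f), near(b,f), near(d,f), near(e,f)}  (10 atoms)
goal ⊆ F1  ⇒  h_max = 1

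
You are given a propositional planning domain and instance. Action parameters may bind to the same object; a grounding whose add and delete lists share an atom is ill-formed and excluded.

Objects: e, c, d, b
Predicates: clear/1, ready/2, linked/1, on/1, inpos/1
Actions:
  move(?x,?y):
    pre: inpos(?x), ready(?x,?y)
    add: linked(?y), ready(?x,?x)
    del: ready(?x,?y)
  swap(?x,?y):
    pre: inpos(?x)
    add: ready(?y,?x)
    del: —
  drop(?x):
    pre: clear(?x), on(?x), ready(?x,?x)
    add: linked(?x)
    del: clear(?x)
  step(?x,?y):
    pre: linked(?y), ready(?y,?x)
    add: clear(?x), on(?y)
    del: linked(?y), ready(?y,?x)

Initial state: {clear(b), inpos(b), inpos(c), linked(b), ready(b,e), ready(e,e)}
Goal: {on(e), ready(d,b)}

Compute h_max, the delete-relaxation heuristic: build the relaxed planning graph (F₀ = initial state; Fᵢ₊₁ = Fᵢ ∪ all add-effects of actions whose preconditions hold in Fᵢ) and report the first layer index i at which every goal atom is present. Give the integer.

F0 = init (6 atoms)
F1 = F0 ∪ {clear(e), linked(e), on(b), ready(b,b), ready(b,c), ready(c,b), ready(c,c), ready(d,b), ready(d,c), ready(e,b), ready(e,c)}  (17 atoms)
F2 = F1 ∪ {clear(c), linked(c), on(e)}  (20 atoms)
goal ⊆ F2  ⇒  h_max = 2

2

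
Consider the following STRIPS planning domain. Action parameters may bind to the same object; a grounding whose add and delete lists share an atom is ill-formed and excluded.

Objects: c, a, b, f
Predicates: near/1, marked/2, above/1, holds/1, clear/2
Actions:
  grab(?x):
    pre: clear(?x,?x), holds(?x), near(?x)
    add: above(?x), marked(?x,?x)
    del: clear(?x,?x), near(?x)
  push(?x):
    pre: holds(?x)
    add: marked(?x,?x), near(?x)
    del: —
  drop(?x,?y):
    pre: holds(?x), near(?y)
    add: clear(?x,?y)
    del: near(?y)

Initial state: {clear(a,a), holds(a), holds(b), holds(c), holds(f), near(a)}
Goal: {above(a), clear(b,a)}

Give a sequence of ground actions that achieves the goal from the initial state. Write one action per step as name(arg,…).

1. grab(a)  →  {above(a), holds(a), holds(b), holds(c), holds(f), marked(a,a)}
2. push(a)  →  {above(a), holds(a), holds(b), holds(c), holds(f), marked(a,a), near(a)}
3. drop(b,a)  →  {above(a), clear(b,a), holds(a), holds(b), holds(c), holds(f), marked(a,a)}

grab(a); push(a); drop(b,a)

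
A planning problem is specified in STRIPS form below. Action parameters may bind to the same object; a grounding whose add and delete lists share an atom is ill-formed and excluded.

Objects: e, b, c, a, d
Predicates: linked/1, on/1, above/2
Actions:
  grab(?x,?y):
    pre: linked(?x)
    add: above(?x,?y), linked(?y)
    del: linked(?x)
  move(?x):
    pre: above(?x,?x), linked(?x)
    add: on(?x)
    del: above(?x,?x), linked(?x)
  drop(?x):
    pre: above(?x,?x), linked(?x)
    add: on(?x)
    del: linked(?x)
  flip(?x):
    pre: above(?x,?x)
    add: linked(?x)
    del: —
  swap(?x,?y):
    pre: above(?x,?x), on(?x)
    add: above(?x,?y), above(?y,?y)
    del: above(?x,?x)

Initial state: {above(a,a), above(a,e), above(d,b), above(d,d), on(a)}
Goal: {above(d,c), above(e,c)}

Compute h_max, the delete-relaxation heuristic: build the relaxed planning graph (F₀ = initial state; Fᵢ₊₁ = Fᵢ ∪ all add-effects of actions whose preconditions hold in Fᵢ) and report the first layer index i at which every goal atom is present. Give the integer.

3

F0 = init (5 atoms)
F1 = F0 ∪ {above(a,b), above(a,c), above(a,d), above(b,b), above(c,c), above(e,e), linked(a), linked(d)}  (13 atoms)
F2 = F1 ∪ {above(d,a), above(d,c), above(d,e), linked(b), linked(c), linked(e), on(d)}  (20 atoms)
F3 = F2 ∪ {above(b,a), above(b,c), above(b,d), above(b,e), above(c,a), above(c,b), above(c,d), above(c,e), above(e,a), above(e,b), above(e,c), above(e,d), on(b), on(c), on(e)}  (35 atoms)
goal ⊆ F3  ⇒  h_max = 3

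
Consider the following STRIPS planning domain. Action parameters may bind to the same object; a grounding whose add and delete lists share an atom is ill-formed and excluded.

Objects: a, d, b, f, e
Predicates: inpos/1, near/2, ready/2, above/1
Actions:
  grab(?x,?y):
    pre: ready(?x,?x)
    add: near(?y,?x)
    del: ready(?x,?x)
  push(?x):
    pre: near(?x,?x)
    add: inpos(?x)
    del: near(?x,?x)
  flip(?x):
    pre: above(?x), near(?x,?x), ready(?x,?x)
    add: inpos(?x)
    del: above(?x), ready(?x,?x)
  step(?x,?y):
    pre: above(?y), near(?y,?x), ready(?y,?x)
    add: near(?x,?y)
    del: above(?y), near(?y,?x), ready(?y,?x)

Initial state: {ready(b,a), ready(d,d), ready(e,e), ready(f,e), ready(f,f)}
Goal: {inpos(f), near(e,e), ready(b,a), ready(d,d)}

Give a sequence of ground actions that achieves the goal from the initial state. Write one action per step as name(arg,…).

1. grab(f,f)  →  {near(f,f), ready(b,a), ready(d,d), ready(e,e), ready(f,e)}
2. grab(e,e)  →  {near(e,e), near(f,f), ready(b,a), ready(d,d), ready(f,e)}
3. push(f)  →  {inpos(f), near(e,e), ready(b,a), ready(d,d), ready(f,e)}

grab(f,f); grab(e,e); push(f)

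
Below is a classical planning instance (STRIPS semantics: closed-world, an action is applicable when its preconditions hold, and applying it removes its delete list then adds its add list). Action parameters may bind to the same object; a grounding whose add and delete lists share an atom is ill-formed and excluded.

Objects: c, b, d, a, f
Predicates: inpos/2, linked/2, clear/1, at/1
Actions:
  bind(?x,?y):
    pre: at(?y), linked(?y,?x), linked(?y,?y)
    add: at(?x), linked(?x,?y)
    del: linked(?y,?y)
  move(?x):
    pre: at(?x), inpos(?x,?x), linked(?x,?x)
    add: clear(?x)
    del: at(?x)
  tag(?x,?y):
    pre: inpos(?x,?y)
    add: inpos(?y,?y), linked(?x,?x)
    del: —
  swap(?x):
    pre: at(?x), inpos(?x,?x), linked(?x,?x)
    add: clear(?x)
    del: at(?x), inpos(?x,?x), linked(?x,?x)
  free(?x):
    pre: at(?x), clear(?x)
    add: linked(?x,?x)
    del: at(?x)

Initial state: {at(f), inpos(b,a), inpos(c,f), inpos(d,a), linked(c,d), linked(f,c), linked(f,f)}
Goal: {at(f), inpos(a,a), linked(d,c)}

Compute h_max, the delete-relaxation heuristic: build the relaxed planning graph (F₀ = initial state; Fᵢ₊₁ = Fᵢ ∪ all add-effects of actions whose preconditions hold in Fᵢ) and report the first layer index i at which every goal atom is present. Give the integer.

2

F0 = init (7 atoms)
F1 = F0 ∪ {at(c), inpos(a,a), inpos(f,f), linked(b,b), linked(c,c), linked(c,f), linked(d,d)}  (14 atoms)
F2 = F1 ∪ {at(d), clear(f), linked(a,a), linked(d,c)}  (18 atoms)
goal ⊆ F2  ⇒  h_max = 2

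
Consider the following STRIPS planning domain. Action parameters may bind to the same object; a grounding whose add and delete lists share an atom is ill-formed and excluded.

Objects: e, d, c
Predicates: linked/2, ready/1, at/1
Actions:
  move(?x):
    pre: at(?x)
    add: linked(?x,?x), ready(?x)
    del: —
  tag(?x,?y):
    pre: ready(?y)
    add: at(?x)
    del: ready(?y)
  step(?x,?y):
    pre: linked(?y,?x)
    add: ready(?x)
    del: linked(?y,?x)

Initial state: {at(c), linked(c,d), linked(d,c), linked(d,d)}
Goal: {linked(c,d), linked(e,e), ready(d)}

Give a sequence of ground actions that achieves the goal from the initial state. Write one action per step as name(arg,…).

1. move(c)  →  {at(c), linked(c,c), linked(c,d), linked(d,c), linked(d,d), ready(c)}
2. tag(e,c)  →  {at(c), at(e), linked(c,c), linked(c,d), linked(d,c), linked(d,d)}
3. move(e)  →  {at(c), at(e), linked(c,c), linked(c,d), linked(d,c), linked(d,d), linked(e,e), ready(e)}
4. step(d,d)  →  {at(c), at(e), linked(c,c), linked(c,d), linked(d,c), linked(e,e), ready(d), ready(e)}

move(c); tag(e,c); move(e); step(d,d)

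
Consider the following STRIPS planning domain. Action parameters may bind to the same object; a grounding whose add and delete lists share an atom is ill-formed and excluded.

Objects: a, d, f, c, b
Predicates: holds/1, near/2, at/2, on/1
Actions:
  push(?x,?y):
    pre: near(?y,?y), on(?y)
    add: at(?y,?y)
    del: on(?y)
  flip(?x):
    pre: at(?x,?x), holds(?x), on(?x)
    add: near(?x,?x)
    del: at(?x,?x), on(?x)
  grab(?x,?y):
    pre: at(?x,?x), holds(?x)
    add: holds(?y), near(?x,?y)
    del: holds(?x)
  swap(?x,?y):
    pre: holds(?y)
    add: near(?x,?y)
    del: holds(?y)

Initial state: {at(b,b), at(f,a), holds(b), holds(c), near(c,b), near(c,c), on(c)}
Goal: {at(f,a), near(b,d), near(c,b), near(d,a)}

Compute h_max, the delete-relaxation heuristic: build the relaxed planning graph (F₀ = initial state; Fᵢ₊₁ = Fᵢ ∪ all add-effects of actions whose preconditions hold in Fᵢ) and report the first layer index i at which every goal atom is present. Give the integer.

2

F0 = init (7 atoms)
F1 = F0 ∪ {at(c,c), holds(a), holds(d), holds(f), near(a,b), near(a,c), near(b,a), near(b,b), near(b,c), near(b,d), near(b,f), near(d,b), near(d,c), near(f,b), near(f,c)}  (22 atoms)
F2 = F1 ∪ {near(a,a), near(a,d), near(a,f), near(c,a), near(c,d), near(c,f), near(d,a), near(d,d), near(d,f), near(f,a), near(f,d), near(f,f)}  (34 atoms)
goal ⊆ F2  ⇒  h_max = 2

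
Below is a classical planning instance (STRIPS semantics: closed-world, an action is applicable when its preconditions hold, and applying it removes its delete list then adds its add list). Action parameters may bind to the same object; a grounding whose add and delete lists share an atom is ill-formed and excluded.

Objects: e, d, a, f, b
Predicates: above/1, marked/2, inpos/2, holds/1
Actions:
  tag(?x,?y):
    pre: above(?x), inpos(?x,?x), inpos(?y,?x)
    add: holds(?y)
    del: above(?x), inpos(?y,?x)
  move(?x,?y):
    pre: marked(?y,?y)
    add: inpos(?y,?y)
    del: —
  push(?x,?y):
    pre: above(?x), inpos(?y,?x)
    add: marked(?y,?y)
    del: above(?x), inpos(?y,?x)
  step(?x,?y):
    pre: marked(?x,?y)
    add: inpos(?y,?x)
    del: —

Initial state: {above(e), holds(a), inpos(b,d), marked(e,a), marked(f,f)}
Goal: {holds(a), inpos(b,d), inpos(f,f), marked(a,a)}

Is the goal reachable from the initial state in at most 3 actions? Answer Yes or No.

1. move(e,f)  →  {above(e), holds(a), inpos(b,d), inpos(f,f), marked(e,a), marked(f,f)}
2. step(e,a)  →  {above(e), holds(a), inpos(a,e), inpos(b,d), inpos(f,f), marked(e,a), marked(f,f)}
3. push(e,a)  →  {holds(a), inpos(b,d), inpos(f,f), marked(a,a), marked(e,a), marked(f,f)}
optimal plan length = 3; 3 ≤ 3

Yes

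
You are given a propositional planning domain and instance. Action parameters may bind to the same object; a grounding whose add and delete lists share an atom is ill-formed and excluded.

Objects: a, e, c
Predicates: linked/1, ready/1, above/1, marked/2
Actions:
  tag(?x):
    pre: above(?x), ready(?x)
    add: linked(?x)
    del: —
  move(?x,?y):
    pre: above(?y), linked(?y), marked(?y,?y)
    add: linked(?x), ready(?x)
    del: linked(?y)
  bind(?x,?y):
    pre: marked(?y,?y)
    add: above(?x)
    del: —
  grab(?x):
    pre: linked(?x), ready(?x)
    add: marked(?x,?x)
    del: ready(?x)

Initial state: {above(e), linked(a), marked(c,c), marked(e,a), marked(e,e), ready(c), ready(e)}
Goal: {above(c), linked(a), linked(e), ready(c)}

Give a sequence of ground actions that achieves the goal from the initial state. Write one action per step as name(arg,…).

1. tag(e)  →  {above(e), linked(a), linked(e), marked(c,c), marked(e,a), marked(e,e), ready(c), ready(e)}
2. bind(c,e)  →  {above(c), above(e), linked(a), linked(e), marked(c,c), marked(e,a), marked(e,e), ready(c), ready(e)}

tag(e); bind(c,e)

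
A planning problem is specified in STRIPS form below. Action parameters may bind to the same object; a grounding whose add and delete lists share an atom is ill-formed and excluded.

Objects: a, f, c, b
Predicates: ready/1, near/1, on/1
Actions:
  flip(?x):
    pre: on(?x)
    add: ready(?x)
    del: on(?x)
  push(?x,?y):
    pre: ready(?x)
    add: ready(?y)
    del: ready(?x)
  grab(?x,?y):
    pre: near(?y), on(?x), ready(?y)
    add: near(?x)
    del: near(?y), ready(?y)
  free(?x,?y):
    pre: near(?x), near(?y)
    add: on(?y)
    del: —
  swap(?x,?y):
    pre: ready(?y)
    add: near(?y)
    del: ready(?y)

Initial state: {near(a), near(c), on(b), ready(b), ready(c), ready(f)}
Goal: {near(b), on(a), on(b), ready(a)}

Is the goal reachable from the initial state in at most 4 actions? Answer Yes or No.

Yes

1. push(f,a)  →  {near(a), near(c), on(b), ready(a), ready(b), ready(c)}
2. grab(b,c)  →  {near(a), near(b), on(b), ready(a), ready(b)}
3. free(a,a)  →  {near(a), near(b), on(a), on(b), ready(a), ready(b)}
optimal plan length = 3; 3 ≤ 4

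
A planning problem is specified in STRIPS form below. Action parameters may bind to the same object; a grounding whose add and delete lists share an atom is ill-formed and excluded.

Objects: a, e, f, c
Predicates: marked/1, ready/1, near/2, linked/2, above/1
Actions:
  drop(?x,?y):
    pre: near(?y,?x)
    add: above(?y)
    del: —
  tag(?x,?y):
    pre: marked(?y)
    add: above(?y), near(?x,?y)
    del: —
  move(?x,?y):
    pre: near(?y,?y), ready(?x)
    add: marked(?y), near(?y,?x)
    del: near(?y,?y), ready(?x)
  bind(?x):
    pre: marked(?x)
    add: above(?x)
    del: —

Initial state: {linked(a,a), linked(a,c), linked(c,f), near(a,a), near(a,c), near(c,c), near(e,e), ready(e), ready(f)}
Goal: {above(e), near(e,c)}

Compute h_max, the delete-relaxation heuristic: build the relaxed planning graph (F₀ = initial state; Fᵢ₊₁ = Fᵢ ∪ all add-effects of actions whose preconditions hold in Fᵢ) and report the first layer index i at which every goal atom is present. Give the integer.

F0 = init (9 atoms)
F1 = F0 ∪ {above(a), above(c), above(e), marked(a), marked(c), marked(e), near(a,e), near(a,f), near(c,e), near(c,f), near(e,f)}  (20 atoms)
F2 = F1 ∪ {near(c,a), near(e,a), near(e,c), near(f,a), near(f,c), near(f,e)}  (26 atoms)
goal ⊆ F2  ⇒  h_max = 2

2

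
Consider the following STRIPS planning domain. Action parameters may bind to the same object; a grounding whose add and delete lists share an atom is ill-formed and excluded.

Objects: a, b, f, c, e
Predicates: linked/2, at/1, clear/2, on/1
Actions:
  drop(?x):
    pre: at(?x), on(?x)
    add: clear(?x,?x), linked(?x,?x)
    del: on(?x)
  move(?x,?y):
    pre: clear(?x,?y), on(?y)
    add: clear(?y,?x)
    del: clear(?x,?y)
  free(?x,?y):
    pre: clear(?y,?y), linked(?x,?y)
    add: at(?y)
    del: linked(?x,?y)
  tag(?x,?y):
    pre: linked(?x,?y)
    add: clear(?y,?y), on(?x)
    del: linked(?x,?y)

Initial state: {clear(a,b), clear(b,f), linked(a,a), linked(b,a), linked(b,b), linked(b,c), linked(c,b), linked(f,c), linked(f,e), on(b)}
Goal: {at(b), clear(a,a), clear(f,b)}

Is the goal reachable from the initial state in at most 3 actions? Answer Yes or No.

1. tag(a,a)  →  {clear(a,a), clear(a,b), clear(b,f), linked(b,a), linked(b,b), linked(b,c), linked(c,b), linked(f,c), linked(f,e), on(a), on(b)}
2. tag(b,b)  →  {clear(a,a), clear(a,b), clear(b,b), clear(b,f), linked(b,a), linked(b,c), linked(c,b), linked(f,c), linked(f,e), on(a), on(b)}
3. free(c,b)  →  {at(b), clear(a,a), clear(a,b), clear(b,b), clear(b,f), linked(b,a), linked(b,c), linked(f,c), linked(f,e), on(a), on(b)}
4. tag(f,c)  →  {at(b), clear(a,a), clear(a,b), clear(b,b), clear(b,f), clear(c,c), linked(b,a), linked(b,c), linked(f,e), on(a), on(b), on(f)}
5. move(b,f)  →  {at(b), clear(a,a), clear(a,b), clear(b,b), clear(c,c), clear(f,b), linked(b,a), linked(b,c), linked(f,e), on(a), on(b), on(f)}
optimal plan length = 5; 5 > 3

No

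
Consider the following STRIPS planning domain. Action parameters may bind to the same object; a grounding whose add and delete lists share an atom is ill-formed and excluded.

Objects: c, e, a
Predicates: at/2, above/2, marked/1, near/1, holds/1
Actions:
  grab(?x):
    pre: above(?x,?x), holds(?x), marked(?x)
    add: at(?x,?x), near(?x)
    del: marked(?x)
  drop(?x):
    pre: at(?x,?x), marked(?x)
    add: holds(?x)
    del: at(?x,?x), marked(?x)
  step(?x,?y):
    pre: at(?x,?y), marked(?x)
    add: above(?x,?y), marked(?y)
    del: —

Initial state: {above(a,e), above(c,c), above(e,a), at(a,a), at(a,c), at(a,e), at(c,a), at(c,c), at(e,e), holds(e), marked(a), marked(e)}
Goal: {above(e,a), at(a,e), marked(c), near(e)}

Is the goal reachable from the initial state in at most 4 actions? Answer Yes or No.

1. step(e,e)  →  {above(a,e), above(c,c), above(e,a), above(e,e), at(a,a), at(a,c), at(a,e), at(c,a), at(c,c), at(e,e), holds(e), marked(a), marked(e)}
2. grab(e)  →  {above(a,e), above(c,c), above(e,a), above(e,e), at(a,a), at(a,c), at(a,e), at(c,a), at(c,c), at(e,e), holds(e), marked(a), near(e)}
3. step(a,c)  →  {above(a,c), above(a,e), above(c,c), above(e,a), above(e,e), at(a,a), at(a,c), at(a,e), at(c,a), at(c,c), at(e,e), holds(e), marked(a), marked(c), near(e)}
optimal plan length = 3; 3 ≤ 4

Yes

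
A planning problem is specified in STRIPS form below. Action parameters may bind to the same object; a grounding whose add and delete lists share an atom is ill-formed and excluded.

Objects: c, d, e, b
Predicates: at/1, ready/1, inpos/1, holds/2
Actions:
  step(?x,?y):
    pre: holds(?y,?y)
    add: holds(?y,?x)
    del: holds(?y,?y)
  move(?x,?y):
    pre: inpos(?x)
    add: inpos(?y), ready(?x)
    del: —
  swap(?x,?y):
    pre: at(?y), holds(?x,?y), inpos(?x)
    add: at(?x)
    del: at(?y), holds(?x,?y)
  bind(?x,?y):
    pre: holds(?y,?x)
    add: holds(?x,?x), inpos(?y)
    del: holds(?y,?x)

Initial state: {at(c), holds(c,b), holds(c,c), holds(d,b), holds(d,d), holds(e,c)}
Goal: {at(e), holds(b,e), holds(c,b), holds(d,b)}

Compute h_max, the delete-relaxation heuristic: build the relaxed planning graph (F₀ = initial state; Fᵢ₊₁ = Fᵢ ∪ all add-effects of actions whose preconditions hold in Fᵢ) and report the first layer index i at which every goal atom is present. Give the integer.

F0 = init (6 atoms)
F1 = F0 ∪ {holds(b,b), holds(c,d), holds(c,e), holds(d,c), holds(d,e), inpos(c), inpos(d), inpos(e)}  (14 atoms)
F2 = F1 ∪ {at(d), at(e), holds(b,c), holds(b,d), holds(b,e), holds(e,e), inpos(b), ready(c), ready(d), ready(e)}  (24 atoms)
goal ⊆ F2  ⇒  h_max = 2

2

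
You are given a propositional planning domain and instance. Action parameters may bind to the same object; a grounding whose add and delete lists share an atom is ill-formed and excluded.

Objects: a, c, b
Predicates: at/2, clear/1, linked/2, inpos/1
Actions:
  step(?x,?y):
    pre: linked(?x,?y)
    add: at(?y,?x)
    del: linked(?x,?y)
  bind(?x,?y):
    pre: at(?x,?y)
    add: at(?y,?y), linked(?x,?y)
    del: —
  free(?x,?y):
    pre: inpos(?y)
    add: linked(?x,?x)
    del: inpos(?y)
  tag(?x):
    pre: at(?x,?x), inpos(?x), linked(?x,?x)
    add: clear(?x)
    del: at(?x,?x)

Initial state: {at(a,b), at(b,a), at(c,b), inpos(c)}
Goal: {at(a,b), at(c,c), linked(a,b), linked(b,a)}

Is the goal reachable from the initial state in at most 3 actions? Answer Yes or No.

No

1. bind(a,b)  →  {at(a,b), at(b,a), at(b,b), at(c,b), inpos(c), linked(a,b)}
2. bind(b,a)  →  {at(a,a), at(a,b), at(b,a), at(b,b), at(c,b), inpos(c), linked(a,b), linked(b,a)}
3. free(c,c)  →  {at(a,a), at(a,b), at(b,a), at(b,b), at(c,b), linked(a,b), linked(b,a), linked(c,c)}
4. step(c,c)  →  {at(a,a), at(a,b), at(b,a), at(b,b), at(c,b), at(c,c), linked(a,b), linked(b,a)}
optimal plan length = 4; 4 > 3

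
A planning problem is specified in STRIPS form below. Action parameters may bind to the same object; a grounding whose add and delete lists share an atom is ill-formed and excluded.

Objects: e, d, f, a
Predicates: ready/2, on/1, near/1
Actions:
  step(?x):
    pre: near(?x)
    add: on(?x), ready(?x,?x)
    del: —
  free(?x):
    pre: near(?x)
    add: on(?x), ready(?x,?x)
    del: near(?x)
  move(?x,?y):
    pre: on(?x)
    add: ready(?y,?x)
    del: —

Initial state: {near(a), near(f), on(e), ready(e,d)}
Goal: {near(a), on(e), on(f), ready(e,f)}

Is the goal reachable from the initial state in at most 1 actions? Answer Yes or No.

No

1. step(f)  →  {near(a), near(f), on(e), on(f), ready(e,d), ready(f,f)}
2. move(f,e)  →  {near(a), near(f), on(e), on(f), ready(e,d), ready(e,f), ready(f,f)}
optimal plan length = 2; 2 > 1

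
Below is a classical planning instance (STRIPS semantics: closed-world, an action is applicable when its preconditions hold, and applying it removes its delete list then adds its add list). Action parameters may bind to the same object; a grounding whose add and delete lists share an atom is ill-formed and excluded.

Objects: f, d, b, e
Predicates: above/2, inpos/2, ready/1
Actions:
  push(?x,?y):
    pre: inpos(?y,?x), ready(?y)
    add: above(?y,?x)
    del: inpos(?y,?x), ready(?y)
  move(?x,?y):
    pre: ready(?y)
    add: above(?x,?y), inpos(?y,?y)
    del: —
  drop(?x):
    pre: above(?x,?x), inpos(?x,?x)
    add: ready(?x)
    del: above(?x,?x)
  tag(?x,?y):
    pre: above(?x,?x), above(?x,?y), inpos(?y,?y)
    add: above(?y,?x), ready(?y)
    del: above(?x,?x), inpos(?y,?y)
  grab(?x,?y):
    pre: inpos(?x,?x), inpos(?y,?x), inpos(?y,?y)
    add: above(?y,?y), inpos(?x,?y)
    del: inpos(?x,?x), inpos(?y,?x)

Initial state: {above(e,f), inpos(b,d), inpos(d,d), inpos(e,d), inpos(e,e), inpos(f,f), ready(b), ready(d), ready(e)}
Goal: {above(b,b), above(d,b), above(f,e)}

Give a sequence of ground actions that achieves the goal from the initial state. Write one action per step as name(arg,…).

1. move(f,e)  →  {above(e,f), above(f,e), inpos(b,d), inpos(d,d), inpos(e,d), inpos(e,e), inpos(f,f), ready(b), ready(d), ready(e)}
2. move(d,b)  →  {above(d,b), above(e,f), above(f,e), inpos(b,b), inpos(b,d), inpos(d,d), inpos(e,d), inpos(e,e), inpos(f,f), ready(b), ready(d), ready(e)}
3. push(b,b)  →  {above(b,b), above(d,b), above(e,f), above(f,e), inpos(b,d), inpos(d,d), inpos(e,d), inpos(e,e), inpos(f,f), ready(d), ready(e)}

move(f,e); move(d,b); push(b,b)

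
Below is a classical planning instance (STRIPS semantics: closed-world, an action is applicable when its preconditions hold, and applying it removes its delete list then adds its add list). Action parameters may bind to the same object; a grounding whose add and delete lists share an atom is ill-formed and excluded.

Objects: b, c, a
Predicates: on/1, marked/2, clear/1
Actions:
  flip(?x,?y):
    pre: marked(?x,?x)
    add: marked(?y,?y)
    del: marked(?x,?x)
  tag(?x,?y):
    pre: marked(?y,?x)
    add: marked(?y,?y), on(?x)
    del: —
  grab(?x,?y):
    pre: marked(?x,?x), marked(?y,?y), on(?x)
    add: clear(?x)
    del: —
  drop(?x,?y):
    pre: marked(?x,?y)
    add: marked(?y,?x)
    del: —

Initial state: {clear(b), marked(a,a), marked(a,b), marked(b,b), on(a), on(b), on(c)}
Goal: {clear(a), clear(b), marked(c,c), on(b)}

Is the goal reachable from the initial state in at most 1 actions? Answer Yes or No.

No

1. flip(b,c)  →  {clear(b), marked(a,a), marked(a,b), marked(c,c), on(a), on(b), on(c)}
2. grab(a,c)  →  {clear(a), clear(b), marked(a,a), marked(a,b), marked(c,c), on(a), on(b), on(c)}
optimal plan length = 2; 2 > 1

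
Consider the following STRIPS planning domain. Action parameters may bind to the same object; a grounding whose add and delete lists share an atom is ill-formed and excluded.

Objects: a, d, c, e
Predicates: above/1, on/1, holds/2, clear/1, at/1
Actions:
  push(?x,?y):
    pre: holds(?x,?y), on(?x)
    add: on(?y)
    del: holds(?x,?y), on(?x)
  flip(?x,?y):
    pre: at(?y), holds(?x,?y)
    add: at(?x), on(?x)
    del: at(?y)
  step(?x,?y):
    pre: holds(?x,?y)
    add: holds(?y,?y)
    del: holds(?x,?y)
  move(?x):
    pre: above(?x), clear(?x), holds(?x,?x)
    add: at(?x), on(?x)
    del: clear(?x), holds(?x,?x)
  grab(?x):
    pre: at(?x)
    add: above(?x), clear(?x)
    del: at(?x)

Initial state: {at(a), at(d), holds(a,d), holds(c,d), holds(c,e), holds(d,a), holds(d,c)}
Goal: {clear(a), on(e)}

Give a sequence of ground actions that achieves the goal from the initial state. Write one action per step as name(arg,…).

1. flip(c,d)  →  {at(a), at(c), holds(a,d), holds(c,d), holds(c,e), holds(d,a), holds(d,c), on(c)}
2. push(c,e)  →  {at(a), at(c), holds(a,d), holds(c,d), holds(d,a), holds(d,c), on(e)}
3. grab(a)  →  {above(a), at(c), clear(a), holds(a,d), holds(c,d), holds(d,a), holds(d,c), on(e)}

flip(c,d); push(c,e); grab(a)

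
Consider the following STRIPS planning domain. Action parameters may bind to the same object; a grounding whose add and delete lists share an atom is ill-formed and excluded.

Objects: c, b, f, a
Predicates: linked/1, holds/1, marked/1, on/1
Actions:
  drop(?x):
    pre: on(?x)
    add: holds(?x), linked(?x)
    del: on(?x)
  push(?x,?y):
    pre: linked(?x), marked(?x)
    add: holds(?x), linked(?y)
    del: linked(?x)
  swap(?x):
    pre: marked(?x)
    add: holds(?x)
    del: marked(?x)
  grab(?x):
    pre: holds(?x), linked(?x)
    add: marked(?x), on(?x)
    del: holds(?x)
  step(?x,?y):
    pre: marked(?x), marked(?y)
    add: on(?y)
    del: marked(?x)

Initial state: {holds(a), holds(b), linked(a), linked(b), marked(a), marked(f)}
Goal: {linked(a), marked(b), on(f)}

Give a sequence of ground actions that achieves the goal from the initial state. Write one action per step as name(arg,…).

grab(b); step(f,f)

1. grab(b)  →  {holds(a), linked(a), linked(b), marked(a), marked(b), marked(f), on(b)}
2. step(f,f)  →  {holds(a), linked(a), linked(b), marked(a), marked(b), on(b), on(f)}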